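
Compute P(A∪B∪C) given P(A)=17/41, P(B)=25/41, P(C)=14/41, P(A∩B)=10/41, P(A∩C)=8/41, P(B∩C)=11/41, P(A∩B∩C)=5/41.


P(A∪B∪C) = P(A)+P(B)+P(C) - P(AB)-P(AC)-P(BC) + P(ABC)
= 17/41+25/41+14/41 - 10/41-8/41-11/41 + 5/41
= 32/41

32/41


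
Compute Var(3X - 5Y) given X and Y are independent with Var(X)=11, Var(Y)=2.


Independence => Cov(X,Y)=0
Var(3X - 5Y) = 3^2*Var(X) + (-5)^2*Var(Y)
= 9*11 + 25*2 = 149

149


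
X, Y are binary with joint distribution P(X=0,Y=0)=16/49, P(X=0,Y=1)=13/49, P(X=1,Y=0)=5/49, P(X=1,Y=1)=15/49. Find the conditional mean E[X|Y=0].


P(Y=0) = 21/49
E[X|Y=0] = (0*16 + 1*5)/21 = 5/21

5/21


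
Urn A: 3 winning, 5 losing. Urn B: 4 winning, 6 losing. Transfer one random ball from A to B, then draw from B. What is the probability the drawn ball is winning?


P(transfer winning) = 3/8; P(transfer losing) = 5/8
If winning transferred: Urn II has 5 winning of 11, so P(winning|winning moved) = 5/11
If losing transferred: Urn II has 4 winning of 11, so P(winning|losing moved) = 4/11
By total probability: P(winning) = 3/8*5/11 + 5/8*4/11 = 35/88

35/88


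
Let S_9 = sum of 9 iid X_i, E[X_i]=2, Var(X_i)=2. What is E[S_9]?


E[S_n] = n*E[X_1] = 9*2 = 18

18


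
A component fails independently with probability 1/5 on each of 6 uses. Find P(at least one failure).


P(at least one) = 1 - P(none)
P(none) = (1 - 1/5)^6 = (4/5)^6 = 4096/15625
P(at least one) = 1 - 4096/15625 = 11529/15625

11529/15625


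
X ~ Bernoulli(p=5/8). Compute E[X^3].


For Bernoulli: X in {0,1}
E[X^3] = 0^3*(1-5/8) + 1^3*5/8 = 5/8

5/8


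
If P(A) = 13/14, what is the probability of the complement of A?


P(A') = 1 - P(A) = 1 - 13/14 = 1/14

1/14


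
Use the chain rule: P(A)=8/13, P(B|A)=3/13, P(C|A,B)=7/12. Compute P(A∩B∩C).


P(A∩B∩C) = P(A) * P(B|A) * P(C|A∩B)
= 8/13 * 3/13 * 7/12
= 24/169 * 7/12 = 14/169

14/169


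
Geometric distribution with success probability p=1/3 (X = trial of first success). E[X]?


For geometric (trials until first success), E[X] = 1/p = 1/(1/3) = 3

3


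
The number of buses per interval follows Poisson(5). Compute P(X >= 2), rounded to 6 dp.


P(X>=2) = 1 - P(X<=1) = 1 - (e^(-5)*5^0/0! + e^(-5)*5^1/1!)
≈ 1 - (0.0067379470 + 0.0336897350)
= 1 - 0.0404276820 = 0.9595723180
≈ 0.959572

0.959572


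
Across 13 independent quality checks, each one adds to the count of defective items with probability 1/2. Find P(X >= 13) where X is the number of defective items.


P(X>=13) = P(X=13)
= 1/8192
= 1/8192

1/8192


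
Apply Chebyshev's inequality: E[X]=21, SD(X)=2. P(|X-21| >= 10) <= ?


k = 10/2 = 5
Chebyshev: P(|X-mu| >= k*sigma) <= 1/k^2 = 1/5^2 = 1/25

1/25


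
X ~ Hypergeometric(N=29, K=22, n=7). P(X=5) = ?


P(X=5) = C(22,5)*C(7,2) / C(29,7)
= 26334*21 / 1560780
= 553014/1560780 = 30723/86710

30723/86710


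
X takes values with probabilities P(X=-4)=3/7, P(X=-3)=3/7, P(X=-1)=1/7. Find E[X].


E[X] = sum(x * P(x))
= -4*3/7 - 3*3/7 - 1*1/7
= -22/7

-22/7


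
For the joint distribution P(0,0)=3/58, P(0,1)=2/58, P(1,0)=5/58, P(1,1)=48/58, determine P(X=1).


P(X=1) = P(1,0)+P(1,1) = 5/58 + 48/58 = 53/58

53/58


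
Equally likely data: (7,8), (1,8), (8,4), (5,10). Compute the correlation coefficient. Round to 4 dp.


Cov(X,Y) = -2.8750, Var(X) = 7.1875, Var(Y) = 4.7500
rho = Cov/(sqrt(VarX)*sqrt(VarY)) = -0.4920

-0.4920


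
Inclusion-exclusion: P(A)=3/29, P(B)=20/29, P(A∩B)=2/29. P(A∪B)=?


P(A∪B) = P(A) + P(B) - P(A∩B)
= 3/29 + 20/29 - 2/29 = 21/29

21/29


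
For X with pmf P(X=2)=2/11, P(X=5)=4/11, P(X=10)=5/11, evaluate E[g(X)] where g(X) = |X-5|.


E[|X-5|] = sum(g(x)*P(x))
= 3*2/11 + 0*4/11 + 5*5/11
= 31/11

31/11


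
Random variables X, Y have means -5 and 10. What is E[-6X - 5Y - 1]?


E[-6X - 5Y - 1] = -6*E[X] - 5*E[Y] - 1
= (-6)*(-5) + (-5)*(10) + (-1)
= 30 - 50 - 1 = -21

-21


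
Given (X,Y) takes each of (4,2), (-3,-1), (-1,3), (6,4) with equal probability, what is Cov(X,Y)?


E[X]=3/2, E[Y]=2, E[XY]=8
Cov(X,Y) = E[XY] - E[X]E[Y] = 8 - 3/2*2 = 5

5


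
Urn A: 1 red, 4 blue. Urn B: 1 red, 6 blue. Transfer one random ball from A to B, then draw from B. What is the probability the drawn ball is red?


P(transfer red) = 1/5; P(transfer blue) = 4/5
If red transferred: Urn II has 2 red of 8, so P(red|red moved) = 1/4
If blue transferred: Urn II has 1 red of 8, so P(red|blue moved) = 1/8
By total probability: P(red) = 1/5*1/4 + 4/5*1/8 = 3/20

3/20


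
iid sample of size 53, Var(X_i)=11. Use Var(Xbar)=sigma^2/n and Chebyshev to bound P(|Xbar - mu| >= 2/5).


Var(Xbar) = Var(X)/n = 11/53
Chebyshev: P(|Xbar-mu| >= 2/5) <= Var(Xbar)/(2/5)^2 = (11/53)/(4/25) = 275/212
Bound exceeds 1, so trivial bound: 1

1


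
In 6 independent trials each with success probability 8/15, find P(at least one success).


P(at least one) = 1 - P(none)
P(none) = (1 - 8/15)^6 = (7/15)^6 = 117649/11390625
P(at least one) = 1 - 117649/11390625 = 11272976/11390625

11272976/11390625


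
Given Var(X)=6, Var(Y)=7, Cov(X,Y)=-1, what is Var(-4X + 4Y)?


Var(-4X + 4Y) = (-4)^2*Var(X) + 4^2*Var(Y) + 2*(-4)*4*Cov(X,Y)
= 16*6 + 16*7 - 32*(-1)
= 96 + 112 + 32 = 240

240


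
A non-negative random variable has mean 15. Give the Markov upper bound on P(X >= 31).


Markov: P(X >= a) <= E[X]/a
P(X >= 31) <= 15/31

15/31


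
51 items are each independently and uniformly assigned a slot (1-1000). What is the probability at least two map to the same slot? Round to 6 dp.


P(all different) = prod((1000-i)/1000 for i=0..50) = 0.273345
P(at least one match) = 1 - 0.273345 = 0.726655

0.726655


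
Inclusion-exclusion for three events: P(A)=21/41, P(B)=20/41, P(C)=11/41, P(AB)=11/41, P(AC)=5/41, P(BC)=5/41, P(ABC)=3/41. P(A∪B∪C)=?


P(A∪B∪C) = P(A)+P(B)+P(C) - P(AB)-P(AC)-P(BC) + P(ABC)
= 21/41+20/41+11/41 - 11/41-5/41-5/41 + 3/41
= 34/41

34/41


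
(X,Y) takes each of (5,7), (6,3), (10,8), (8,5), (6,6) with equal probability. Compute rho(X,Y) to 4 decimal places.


Cov(X,Y) = 1.2000, Var(X) = 3.2000, Var(Y) = 2.9600
rho = Cov/(sqrt(VarX)*sqrt(VarY)) = 0.3899

0.3899


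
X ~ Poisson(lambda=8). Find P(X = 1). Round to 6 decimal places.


P(X=1) = e^(-8) * 8^1 / 1!
≈ 0.0003354626279 * 8 / 1
≈ 0.002684

0.002684


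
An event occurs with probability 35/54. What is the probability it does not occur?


P(A') = 1 - P(A) = 1 - 35/54 = 19/54

19/54


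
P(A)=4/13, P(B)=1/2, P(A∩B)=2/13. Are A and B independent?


P(A)*P(B) = 4/13*1/2 = 2/13
P(A∩B) = 2/13, which equals P(A)P(B), so independent

Yes, A and B are independent


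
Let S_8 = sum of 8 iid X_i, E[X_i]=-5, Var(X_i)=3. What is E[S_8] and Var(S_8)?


E[S_n] = n*mu = 8*-5 = -40
Var(S_n) = n*sigma^2 = 8*3 = 24

E[S_8]=-40, Var(S_8)=24


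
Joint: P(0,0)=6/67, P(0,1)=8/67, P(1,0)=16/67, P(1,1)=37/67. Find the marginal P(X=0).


P(X=0) = P(0,0)+P(0,1) = 6/67 + 8/67 = 14/67

14/67


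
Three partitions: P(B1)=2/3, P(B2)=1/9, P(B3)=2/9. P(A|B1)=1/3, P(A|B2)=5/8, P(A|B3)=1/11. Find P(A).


P(A) = P(A|B1)P(B1) + P(A|B2)P(B2) + P(A|B3)P(B3)
= 1/3*2/3 + 5/8*1/9 + 1/11*2/9
= 2/9 + 5/72 + 2/99 = 247/792

247/792


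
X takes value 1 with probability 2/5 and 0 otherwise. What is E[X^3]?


For Bernoulli: X in {0,1}
E[X^3] = 0^3*(1-2/5) + 1^3*2/5 = 2/5

2/5


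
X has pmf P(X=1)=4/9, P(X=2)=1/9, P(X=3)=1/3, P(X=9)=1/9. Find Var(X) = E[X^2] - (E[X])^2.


E[X] = 8/3, E[X^2] = 116/9
Var(X) = E[X^2] - (E[X])^2 = 116/9 - (8/3)^2 = 52/9

52/9


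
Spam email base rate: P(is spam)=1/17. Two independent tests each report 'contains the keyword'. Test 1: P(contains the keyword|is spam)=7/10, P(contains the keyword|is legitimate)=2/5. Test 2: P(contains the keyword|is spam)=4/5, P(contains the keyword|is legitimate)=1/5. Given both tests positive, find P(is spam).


After test 1: P(+) = 7/10*1/17 + 2/5*16/17 = 71/170
P(B|+) = (7/170)/(71/170) = 7/71
After test 2 (use post1 as new prior): P(+) = 4/5*7/71 + 1/5*64/71 = 92/355
P(B|+,+) = (28/355)/(92/355) = 7/23

7/23


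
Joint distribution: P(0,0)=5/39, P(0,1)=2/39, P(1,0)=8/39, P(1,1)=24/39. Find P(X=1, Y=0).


Read from table: P(X=1, Y=0) = 8/39

8/39


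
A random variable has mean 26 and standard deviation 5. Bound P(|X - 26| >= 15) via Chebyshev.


k = 15/5 = 3
Chebyshev: P(|X-mu| >= k*sigma) <= 1/k^2 = 1/3^2 = 1/9

1/9


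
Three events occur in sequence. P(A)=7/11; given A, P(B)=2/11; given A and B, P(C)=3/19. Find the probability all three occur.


P(A∩B∩C) = P(A) * P(B|A) * P(C|A∩B)
= 7/11 * 2/11 * 3/19
= 14/121 * 3/19 = 42/2299

42/2299


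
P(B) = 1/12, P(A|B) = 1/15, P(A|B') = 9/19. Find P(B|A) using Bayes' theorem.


P(A) = P(A|B)P(B) + P(A|B')P(B') = 1/15*1/12 + 9/19*11/12 = 376/855
P(B|A) = P(A|B)P(B)/P(A) = (1/180)/(376/855) = 19/1504

19/1504


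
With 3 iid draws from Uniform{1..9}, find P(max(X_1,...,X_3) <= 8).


P(max <= 8) = P(all X_i <= 8) = (P(X_1 <= 8))^3
= (8/9)^3 = 512/729

512/729


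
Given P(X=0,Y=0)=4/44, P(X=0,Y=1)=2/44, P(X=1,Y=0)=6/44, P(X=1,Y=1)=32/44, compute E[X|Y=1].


P(Y=1) = 34/44
E[X|Y=1] = (0*2 + 1*32)/34 = 32/34 = 16/17

16/17


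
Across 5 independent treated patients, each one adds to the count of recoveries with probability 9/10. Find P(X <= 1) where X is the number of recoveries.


P(X<=1) = P(X=0) + P(X=1)
= 1/100000 + 9/20000
= 23/50000

23/50000


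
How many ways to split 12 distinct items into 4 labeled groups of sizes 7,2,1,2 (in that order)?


12! = 479001600
Denominator: 7!=5040 * 2!=2 * 1!=1 * 2!=2
Coefficient = 479001600 / 20160 = 23760

23760


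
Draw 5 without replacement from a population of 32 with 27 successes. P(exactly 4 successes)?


P(X=4) = C(27,4)*C(5,1) / C(32,5)
= 17550*5 / 201376
= 87750/201376 = 43875/100688

43875/100688


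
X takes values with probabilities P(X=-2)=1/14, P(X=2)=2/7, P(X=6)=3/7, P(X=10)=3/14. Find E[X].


E[X] = sum(x * P(x))
= -2*1/14 + 2*2/7 + 6*3/7 + 10*3/14
= 36/7

36/7


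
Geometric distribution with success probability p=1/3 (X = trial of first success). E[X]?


For geometric (trials until first success), E[X] = 1/p = 1/(1/3) = 3

3


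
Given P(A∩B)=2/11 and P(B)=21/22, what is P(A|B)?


P(A|B) = P(A∩B)/P(B) = (4/22)/(21/22) = 4/21

4/21


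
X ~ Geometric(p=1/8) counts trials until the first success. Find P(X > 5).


P(X > 5) = P(first 5 trials all fail) = (1-p)^5 = (7/8)^5 = 16807/32768

16807/32768


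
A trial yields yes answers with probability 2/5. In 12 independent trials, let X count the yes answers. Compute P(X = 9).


P(X=9) = C(12,9) * p^9 * (1-p)^3
= 220 * 512/1953125 * 27/125
= 608256/48828125

608256/48828125


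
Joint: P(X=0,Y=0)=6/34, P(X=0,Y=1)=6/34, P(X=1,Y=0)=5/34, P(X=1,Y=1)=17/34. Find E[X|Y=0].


P(Y=0) = 11/34
E[X|Y=0] = (0*6 + 1*5)/11 = 5/11

5/11


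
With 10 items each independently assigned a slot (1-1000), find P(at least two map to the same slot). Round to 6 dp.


P(all different) = prod((1000-i)/1000 for i=0..9) = 0.955861
P(at least one match) = 1 - 0.955861 = 0.044139

0.044139


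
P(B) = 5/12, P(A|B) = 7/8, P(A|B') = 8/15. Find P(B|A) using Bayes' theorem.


P(A) = P(A|B)P(B) + P(A|B')P(B') = 7/8*5/12 + 8/15*7/12 = 973/1440
P(B|A) = P(A|B)P(B)/P(A) = (35/96)/(973/1440) = 75/139

75/139


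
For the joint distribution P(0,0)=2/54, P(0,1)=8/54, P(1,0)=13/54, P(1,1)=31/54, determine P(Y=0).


P(Y=0) = P(0,0)+P(1,0) = 2/54 + 13/54 = 15/54 = 5/18

5/18


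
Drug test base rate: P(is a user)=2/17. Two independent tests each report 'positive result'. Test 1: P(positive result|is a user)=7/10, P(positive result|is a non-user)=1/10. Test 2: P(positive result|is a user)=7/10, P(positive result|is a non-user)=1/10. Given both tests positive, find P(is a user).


After test 1: P(+) = 7/10*2/17 + 1/10*15/17 = 29/170
P(B|+) = (7/85)/(29/170) = 14/29
After test 2 (use post1 as new prior): P(+) = 7/10*14/29 + 1/10*15/29 = 113/290
P(B|+,+) = (49/145)/(113/290) = 98/113

98/113


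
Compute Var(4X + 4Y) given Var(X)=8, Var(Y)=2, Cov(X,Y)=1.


Var(4X + 4Y) = 4^2*Var(X) + 4^2*Var(Y) + 2*4*4*Cov(X,Y)
= 16*8 + 16*2 + 32*1
= 128 + 32 + 32 = 192

192


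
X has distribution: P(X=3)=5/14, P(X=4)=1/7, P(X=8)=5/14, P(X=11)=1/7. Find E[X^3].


E[X^3] = sum(g(x)*P(x))
= 27*5/14 + 64*1/7 + 512*5/14 + 1331*1/7
= 5485/14

5485/14


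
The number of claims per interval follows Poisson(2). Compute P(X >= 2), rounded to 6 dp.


P(X>=2) = 1 - P(X<=1) = 1 - (e^(-2)*2^0/0! + e^(-2)*2^1/1!)
≈ 1 - (0.1353352832 + 0.2706705665)
= 1 - 0.4060058497 = 0.5939941503
≈ 0.593994

0.593994


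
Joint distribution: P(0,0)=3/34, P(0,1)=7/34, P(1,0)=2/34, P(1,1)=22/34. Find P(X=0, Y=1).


Read from table: P(X=0, Y=1) = 7/34

7/34


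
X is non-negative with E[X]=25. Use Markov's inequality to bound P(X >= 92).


Markov: P(X >= a) <= E[X]/a
P(X >= 92) <= 25/92

25/92


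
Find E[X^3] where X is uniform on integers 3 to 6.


E[X^3] = (1/4) * sum(x^3 for x=3..6)
= 432/4 = 108

108


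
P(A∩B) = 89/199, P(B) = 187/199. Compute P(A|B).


P(A|B) = P(A∩B)/P(B) = (89/199)/(187/199) = 89/187

89/187


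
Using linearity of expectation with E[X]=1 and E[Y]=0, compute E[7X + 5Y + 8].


E[7X + 5Y + 8] = 7*E[X] + 5*E[Y] + 8
= (7)*(1) + (5)*(0) + (8)
= 7 + 0 + 8 = 15

15


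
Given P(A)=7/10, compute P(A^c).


P(A') = 1 - P(A) = 1 - 7/10 = 3/10

3/10


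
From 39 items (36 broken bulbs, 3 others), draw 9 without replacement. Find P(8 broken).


P(X=8) = C(36,8)*C(3,1) / C(39,9)
= 30260340*3 / 211915132
= 90781020/211915132 = 3915/9139

3915/9139


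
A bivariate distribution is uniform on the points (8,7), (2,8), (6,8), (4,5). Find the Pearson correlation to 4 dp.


Cov(X,Y) = 0.0000, Var(X) = 5.0000, Var(Y) = 1.5000
rho = Cov/(sqrt(VarX)*sqrt(VarY)) = 0.0000

0.0000


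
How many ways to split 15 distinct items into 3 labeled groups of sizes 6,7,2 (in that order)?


15! = 1307674368000
Denominator: 6!=720 * 7!=5040 * 2!=2
Coefficient = 1307674368000 / 7257600 = 180180

180180


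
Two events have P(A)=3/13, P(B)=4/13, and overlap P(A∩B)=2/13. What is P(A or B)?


P(A∪B) = P(A) + P(B) - P(A∩B)
= 3/13 + 4/13 - 2/13 = 5/13

5/13


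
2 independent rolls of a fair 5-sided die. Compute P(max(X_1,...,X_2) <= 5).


P(max <= 5) = P(all X_i <= 5) = (P(X_1 <= 5))^2
= (5/5)^2 = 1^2 = 1

1


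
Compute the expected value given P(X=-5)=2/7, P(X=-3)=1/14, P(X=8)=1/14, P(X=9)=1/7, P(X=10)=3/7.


E[X] = sum(x * P(x))
= -5*2/7 - 3*1/14 + 8*1/14 + 9*1/7 + 10*3/7
= 9/2

9/2


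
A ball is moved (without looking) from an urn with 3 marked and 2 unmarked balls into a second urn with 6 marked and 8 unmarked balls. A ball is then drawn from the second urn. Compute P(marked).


P(transfer marked) = 3/5; P(transfer unmarked) = 2/5
If marked transferred: Urn II has 7 marked of 15, so P(marked|marked moved) = 7/15
If unmarked transferred: Urn II has 6 marked of 15, so P(marked|unmarked moved) = 2/5
By total probability: P(marked) = 3/5*7/15 + 2/5*2/5 = 11/25

11/25


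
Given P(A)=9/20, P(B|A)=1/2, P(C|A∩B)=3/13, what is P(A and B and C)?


P(A∩B∩C) = P(A) * P(B|A) * P(C|A∩B)
= 9/20 * 1/2 * 3/13
= 9/40 * 3/13 = 27/520

27/520


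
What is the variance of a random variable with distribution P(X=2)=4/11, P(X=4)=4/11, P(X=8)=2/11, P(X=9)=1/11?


E[X] = 49/11, E[X^2] = 289/11
Var(X) = E[X^2] - (E[X])^2 = 289/11 - (49/11)^2 = 778/121

778/121


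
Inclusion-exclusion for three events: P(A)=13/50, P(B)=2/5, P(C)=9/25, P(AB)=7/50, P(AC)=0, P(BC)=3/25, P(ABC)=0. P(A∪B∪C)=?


P(A∪B∪C) = P(A)+P(B)+P(C) - P(AB)-P(AC)-P(BC) + P(ABC)
= 13/50+2/5+9/25 - 7/50-0-3/25 + 0
= 19/25

19/25


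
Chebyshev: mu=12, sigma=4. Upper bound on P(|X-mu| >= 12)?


k = 12/4 = 3
Chebyshev: P(|X-mu| >= k*sigma) <= 1/k^2 = 1/3^2 = 1/9

1/9


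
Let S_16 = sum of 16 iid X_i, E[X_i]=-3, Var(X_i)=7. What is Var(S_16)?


By independence, Var(S_n) = n*Var(X_1) = 16*7 = 112

112


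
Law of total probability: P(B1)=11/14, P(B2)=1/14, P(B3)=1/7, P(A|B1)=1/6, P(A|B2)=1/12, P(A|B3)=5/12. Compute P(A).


P(A) = P(A|B1)P(B1) + P(A|B2)P(B2) + P(A|B3)P(B3)
= 1/6*11/14 + 1/12*1/14 + 5/12*1/7
= 11/84 + 1/168 + 5/84 = 11/56

11/56


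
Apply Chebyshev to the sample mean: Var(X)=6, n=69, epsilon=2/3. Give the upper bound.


Var(Xbar) = Var(X)/n = 6/69
Chebyshev: P(|Xbar-mu| >= 2/3) <= Var(Xbar)/(2/3)^2 = (2/23)/(4/9) = 9/46

9/46


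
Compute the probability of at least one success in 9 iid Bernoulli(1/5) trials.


P(at least one) = 1 - P(none)
P(none) = (1 - 1/5)^9 = (4/5)^9 = 262144/1953125
P(at least one) = 1 - 262144/1953125 = 1690981/1953125

1690981/1953125


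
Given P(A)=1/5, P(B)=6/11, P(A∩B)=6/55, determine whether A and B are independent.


P(A)*P(B) = 1/5*6/11 = 6/55
P(A∩B) = 6/55, which equals P(A)P(B), so independent

Yes, A and B are independent


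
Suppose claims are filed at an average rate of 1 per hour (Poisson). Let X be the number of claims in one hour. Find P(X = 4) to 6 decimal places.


P(X=4) = e^(-1) * 1^4 / 4!
≈ 0.3678794412 * 1 / 24
≈ 0.015328

0.015328


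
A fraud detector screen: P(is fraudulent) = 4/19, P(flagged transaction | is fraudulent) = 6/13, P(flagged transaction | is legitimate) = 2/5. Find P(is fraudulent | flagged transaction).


P(A) = P(A|B)P(B) + P(A|B')P(B') = 6/13*4/19 + 2/5*15/19 = 102/247
P(B|A) = P(A|B)P(B)/P(A) = (24/247)/(102/247) = 4/17

4/17


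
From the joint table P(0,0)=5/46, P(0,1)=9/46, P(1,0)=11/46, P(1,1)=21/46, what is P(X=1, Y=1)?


Read from table: P(X=1, Y=1) = 21/46

21/46


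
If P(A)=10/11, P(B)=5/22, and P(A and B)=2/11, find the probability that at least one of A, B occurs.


P(A∪B) = P(A) + P(B) - P(A∩B)
= 10/11 + 5/22 - 2/11 = 21/22

21/22


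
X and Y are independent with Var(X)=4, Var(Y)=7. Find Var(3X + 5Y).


Independence => Cov(X,Y)=0
Var(3X + 5Y) = 3^2*Var(X) + 5^2*Var(Y)
= 9*4 + 25*7 = 211

211


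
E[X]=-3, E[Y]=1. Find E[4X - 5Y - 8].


E[4X - 5Y - 8] = 4*E[X] - 5*E[Y] - 8
= (4)*(-3) + (-5)*(1) + (-8)
= -12 - 5 - 8 = -25

-25


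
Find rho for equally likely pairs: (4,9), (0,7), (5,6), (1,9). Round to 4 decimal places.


Cov(X,Y) = -0.6250, Var(X) = 4.2500, Var(Y) = 1.6875
rho = Cov/(sqrt(VarX)*sqrt(VarY)) = -0.2334

-0.2334


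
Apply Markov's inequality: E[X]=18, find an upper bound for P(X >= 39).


Markov: P(X >= a) <= E[X]/a
P(X >= 39) <= 18/39 = 6/13

6/13


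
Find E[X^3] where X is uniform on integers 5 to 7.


E[X^3] = (1/3) * sum(x^3 for x=5..7)
= 684/3 = 228

228


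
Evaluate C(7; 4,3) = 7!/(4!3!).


7! = 5040
Denominator: 4!=24 * 3!=6
Coefficient = 5040 / 144 = 35

35


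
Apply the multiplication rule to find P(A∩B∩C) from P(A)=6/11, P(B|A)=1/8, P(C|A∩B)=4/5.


P(A∩B∩C) = P(A) * P(B|A) * P(C|A∩B)
= 6/11 * 1/8 * 4/5
= 3/44 * 4/5 = 3/55

3/55


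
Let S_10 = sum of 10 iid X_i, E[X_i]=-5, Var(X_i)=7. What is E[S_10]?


E[S_n] = n*E[X_1] = 10*-5 = -50

-50


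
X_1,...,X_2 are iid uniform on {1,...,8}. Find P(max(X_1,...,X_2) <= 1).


P(max <= 1) = P(all X_i <= 1) = (P(X_1 <= 1))^2
= (1/8)^2 = 1/64

1/64


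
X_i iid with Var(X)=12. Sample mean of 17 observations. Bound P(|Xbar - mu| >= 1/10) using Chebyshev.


Var(Xbar) = Var(X)/n = 12/17
Chebyshev: P(|Xbar-mu| >= 1/10) <= Var(Xbar)/(1/10)^2 = (12/17)/(1/100) = 1200/17
Bound exceeds 1, so trivial bound: 1

1


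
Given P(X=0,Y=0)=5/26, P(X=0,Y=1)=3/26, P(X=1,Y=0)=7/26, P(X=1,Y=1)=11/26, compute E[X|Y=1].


P(Y=1) = 14/26
E[X|Y=1] = (0*3 + 1*11)/14 = 11/14

11/14


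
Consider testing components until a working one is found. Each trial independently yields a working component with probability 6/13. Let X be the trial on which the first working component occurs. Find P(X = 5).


P(X=5) = (1-p)^4 * p = (7/13)^4 * 6/13
= 2401/28561 * 6/13 = 14406/371293

14406/371293


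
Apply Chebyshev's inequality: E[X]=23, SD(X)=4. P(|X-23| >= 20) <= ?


k = 20/4 = 5
Chebyshev: P(|X-mu| >= k*sigma) <= 1/k^2 = 1/5^2 = 1/25

1/25


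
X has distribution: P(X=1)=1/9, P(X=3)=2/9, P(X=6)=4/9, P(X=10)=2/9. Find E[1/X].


E[1/X] = sum(g(x)*P(x))
= 1*1/9 + 1/3*2/9 + 1/6*4/9 + 1/10*2/9
= 38/135

38/135


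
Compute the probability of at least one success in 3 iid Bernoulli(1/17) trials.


P(at least one) = 1 - P(none)
P(none) = (1 - 1/17)^3 = (16/17)^3 = 4096/4913
P(at least one) = 1 - 4096/4913 = 817/4913

817/4913


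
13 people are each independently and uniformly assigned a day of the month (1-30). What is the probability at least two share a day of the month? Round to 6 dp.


P(all different) = prod((30-i)/30 for i=0..12) = 0.046775
P(at least one match) = 1 - 0.046775 = 0.953225

0.953225


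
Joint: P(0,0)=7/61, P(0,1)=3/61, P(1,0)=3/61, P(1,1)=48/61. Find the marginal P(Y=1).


P(Y=1) = P(0,1)+P(1,1) = 3/61 + 48/61 = 51/61

51/61


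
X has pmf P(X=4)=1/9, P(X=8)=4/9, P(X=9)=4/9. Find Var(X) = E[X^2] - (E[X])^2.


E[X] = 8, E[X^2] = 596/9
Var(X) = E[X^2] - (E[X])^2 = 596/9 - (8)^2 = 20/9

20/9


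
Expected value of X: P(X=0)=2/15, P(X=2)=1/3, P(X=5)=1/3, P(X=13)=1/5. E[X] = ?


E[X] = sum(x * P(x))
= 0*2/15 + 2*1/3 + 5*1/3 + 13*1/5
= 74/15

74/15


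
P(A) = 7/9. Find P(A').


P(A') = 1 - P(A) = 1 - 7/9 = 2/9

2/9


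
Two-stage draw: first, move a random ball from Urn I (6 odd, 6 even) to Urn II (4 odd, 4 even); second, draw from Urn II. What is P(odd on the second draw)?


P(transfer odd) = 6/12 = 1/2; P(transfer even) = 1/2
If odd transferred: Urn II has 5 odd of 9, so P(odd|odd moved) = 5/9
If even transferred: Urn II has 4 odd of 9, so P(odd|even moved) = 4/9
By total probability: P(odd) = 1/2*5/9 + 1/2*4/9 = 1/2

1/2


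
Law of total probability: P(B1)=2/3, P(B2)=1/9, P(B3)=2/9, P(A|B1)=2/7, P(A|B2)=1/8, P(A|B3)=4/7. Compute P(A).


P(A) = P(A|B1)P(B1) + P(A|B2)P(B2) + P(A|B3)P(B3)
= 2/7*2/3 + 1/8*1/9 + 4/7*2/9
= 4/21 + 1/72 + 8/63 = 167/504

167/504


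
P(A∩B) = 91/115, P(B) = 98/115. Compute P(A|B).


P(A|B) = P(A∩B)/P(B) = (91/115)/(98/115) = 91/98 = 13/14

13/14


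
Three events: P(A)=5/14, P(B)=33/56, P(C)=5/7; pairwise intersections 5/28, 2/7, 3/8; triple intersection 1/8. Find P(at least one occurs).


P(A∪B∪C) = P(A)+P(B)+P(C) - P(AB)-P(AC)-P(BC) + P(ABC)
= 5/14+33/56+5/7 - 5/28-2/7-3/8 + 1/8
= 53/56

53/56


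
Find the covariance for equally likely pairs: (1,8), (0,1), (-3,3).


E[X]=-2/3, E[Y]=4, E[XY]=-1/3
Cov(X,Y) = E[XY] - E[X]E[Y] = -1/3 + 2/3*4 = 7/3

7/3


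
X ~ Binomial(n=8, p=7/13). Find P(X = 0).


P(X=0) = C(8,0) * p^0 * (1-p)^8
= 1 * 1 * 1679616/815730721
= 1679616/815730721

1679616/815730721


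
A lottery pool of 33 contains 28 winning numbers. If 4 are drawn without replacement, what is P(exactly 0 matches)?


P(X=0) = C(28,0)*C(5,4) / C(33,4)
= 1*5 / 40920
= 5/40920 = 1/8184

1/8184


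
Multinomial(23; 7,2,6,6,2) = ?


23! = 25852016738884976640000
Denominator: 7!=5040 * 2!=2 * 6!=720 * 6!=720 * 2!=2
Coefficient = 25852016738884976640000 / 10450944000 = 2473653742560

2473653742560


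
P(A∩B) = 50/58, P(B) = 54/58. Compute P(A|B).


P(A|B) = P(A∩B)/P(B) = (50/58)/(54/58) = 50/54 = 25/27

25/27


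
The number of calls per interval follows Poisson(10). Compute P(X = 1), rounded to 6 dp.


P(X=1) = e^(-10) * 10^1 / 1!
≈ 0.00004539992976 * 10 / 1
≈ 0.000454

0.000454


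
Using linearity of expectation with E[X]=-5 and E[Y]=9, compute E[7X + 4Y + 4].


E[7X + 4Y + 4] = 7*E[X] + 4*E[Y] + 4
= (7)*(-5) + (4)*(9) + (4)
= -35 + 36 + 4 = 5

5


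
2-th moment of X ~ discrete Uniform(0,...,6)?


E[X^2] = (1/7) * sum(x^2 for x=0..6)
= 91/7 = 13

13


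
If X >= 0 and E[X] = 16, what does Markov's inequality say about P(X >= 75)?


Markov: P(X >= a) <= E[X]/a
P(X >= 75) <= 16/75

16/75


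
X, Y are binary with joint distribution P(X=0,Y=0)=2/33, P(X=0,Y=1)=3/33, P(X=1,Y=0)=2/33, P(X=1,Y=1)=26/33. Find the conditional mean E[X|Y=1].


P(Y=1) = 29/33
E[X|Y=1] = (0*3 + 1*26)/29 = 26/29

26/29


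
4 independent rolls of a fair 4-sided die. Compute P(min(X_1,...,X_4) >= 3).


P(min >= 3) = P(all X_i >= 3) = (P(X_1 >= 3))^4
= (2/4)^4 = (1/2)^4 = 1/16

1/16


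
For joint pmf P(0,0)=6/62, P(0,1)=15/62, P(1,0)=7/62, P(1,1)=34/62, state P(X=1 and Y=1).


Read from table: P(X=1, Y=1) = 34/62 = 17/31

17/31


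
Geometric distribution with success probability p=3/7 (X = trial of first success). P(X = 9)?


P(X=9) = (1-p)^8 * p = (4/7)^8 * 3/7
= 65536/5764801 * 3/7 = 196608/40353607

196608/40353607


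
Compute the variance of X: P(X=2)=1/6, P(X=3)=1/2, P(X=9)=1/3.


E[X] = 29/6, E[X^2] = 193/6
Var(X) = E[X^2] - (E[X])^2 = 193/6 - (29/6)^2 = 317/36

317/36


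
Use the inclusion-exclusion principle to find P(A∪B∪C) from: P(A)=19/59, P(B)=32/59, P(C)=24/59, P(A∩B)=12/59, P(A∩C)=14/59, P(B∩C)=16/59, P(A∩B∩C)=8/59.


P(A∪B∪C) = P(A)+P(B)+P(C) - P(AB)-P(AC)-P(BC) + P(ABC)
= 19/59+32/59+24/59 - 12/59-14/59-16/59 + 8/59
= 41/59

41/59


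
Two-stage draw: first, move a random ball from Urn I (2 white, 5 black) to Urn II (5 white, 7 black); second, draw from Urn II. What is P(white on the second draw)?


P(transfer white) = 2/7; P(transfer black) = 5/7
If white transferred: Urn II has 6 white of 13, so P(white|white moved) = 6/13
If black transferred: Urn II has 5 white of 13, so P(white|black moved) = 5/13
By total probability: P(white) = 2/7*6/13 + 5/7*5/13 = 37/91

37/91


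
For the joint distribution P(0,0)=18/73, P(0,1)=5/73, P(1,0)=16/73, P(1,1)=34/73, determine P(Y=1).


P(Y=1) = P(0,1)+P(1,1) = 5/73 + 34/73 = 39/73

39/73


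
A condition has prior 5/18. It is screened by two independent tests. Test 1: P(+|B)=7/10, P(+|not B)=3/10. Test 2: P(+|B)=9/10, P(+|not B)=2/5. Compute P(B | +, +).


After test 1: P(+) = 7/10*5/18 + 3/10*13/18 = 37/90
P(B|+) = (7/36)/(37/90) = 35/74
After test 2 (use post1 as new prior): P(+) = 9/10*35/74 + 2/5*39/74 = 471/740
P(B|+,+) = (63/148)/(471/740) = 105/157

105/157


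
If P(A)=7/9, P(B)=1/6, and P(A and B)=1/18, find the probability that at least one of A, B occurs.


P(A∪B) = P(A) + P(B) - P(A∩B)
= 7/9 + 1/6 - 1/18 = 8/9

8/9


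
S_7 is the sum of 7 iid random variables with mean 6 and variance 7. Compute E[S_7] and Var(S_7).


E[S_n] = n*mu = 7*6 = 42
Var(S_n) = n*sigma^2 = 7*7 = 49

E[S_7]=42, Var(S_7)=49


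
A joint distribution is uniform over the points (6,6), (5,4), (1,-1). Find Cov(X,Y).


E[X]=4, E[Y]=3, E[XY]=55/3
Cov(X,Y) = E[XY] - E[X]E[Y] = 55/3 - 4*3 = 19/3

19/3


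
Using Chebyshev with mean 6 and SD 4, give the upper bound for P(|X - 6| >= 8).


k = 8/4 = 2
Chebyshev: P(|X-mu| >= k*sigma) <= 1/k^2 = 1/2^2 = 1/4

1/4


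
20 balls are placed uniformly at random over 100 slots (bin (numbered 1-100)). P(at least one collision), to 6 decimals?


P(all different) = prod((100-i)/100 for i=0..19) = 0.130400
P(at least one match) = 1 - 0.130400 = 0.869600

0.869600


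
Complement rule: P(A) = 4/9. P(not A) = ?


P(A') = 1 - P(A) = 1 - 4/9 = 5/9

5/9


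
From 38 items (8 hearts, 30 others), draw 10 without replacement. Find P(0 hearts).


P(X=0) = C(8,0)*C(30,10) / C(38,10)
= 1*30045015 / 472733756
= 30045015/472733756 = 94185/1481924

94185/1481924


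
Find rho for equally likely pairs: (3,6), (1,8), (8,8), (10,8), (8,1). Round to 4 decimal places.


Cov(X,Y) = -1.6000, Var(X) = 11.6000, Var(Y) = 7.3600
rho = Cov/(sqrt(VarX)*sqrt(VarY)) = -0.1732

-0.1732


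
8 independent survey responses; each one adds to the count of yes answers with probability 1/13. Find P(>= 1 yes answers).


P(at least one) = 1 - P(none)
P(none) = (1 - 1/13)^8 = (12/13)^8 = 429981696/815730721
P(at least one) = 1 - 429981696/815730721 = 385749025/815730721

385749025/815730721


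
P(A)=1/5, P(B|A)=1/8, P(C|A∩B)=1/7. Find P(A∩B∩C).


P(A∩B∩C) = P(A) * P(B|A) * P(C|A∩B)
= 1/5 * 1/8 * 1/7
= 1/40 * 1/7 = 1/280

1/280


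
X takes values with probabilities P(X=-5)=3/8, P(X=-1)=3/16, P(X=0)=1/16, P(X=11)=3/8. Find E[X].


E[X] = sum(x * P(x))
= -5*3/8 - 1*3/16 + 0*1/16 + 11*3/8
= 33/16

33/16


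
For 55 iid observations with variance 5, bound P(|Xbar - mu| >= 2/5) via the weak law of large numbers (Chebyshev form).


Var(Xbar) = Var(X)/n = 5/55
Chebyshev: P(|Xbar-mu| >= 2/5) <= Var(Xbar)/(2/5)^2 = (1/11)/(4/25) = 25/44

25/44


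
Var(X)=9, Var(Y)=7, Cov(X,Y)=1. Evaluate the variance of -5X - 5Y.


Var(-5X - 5Y) = (-5)^2*Var(X) + (-5)^2*Var(Y) + 2*(-5)*(-5)*Cov(X,Y)
= 25*9 + 25*7 + 50*1
= 225 + 175 + 50 = 450

450


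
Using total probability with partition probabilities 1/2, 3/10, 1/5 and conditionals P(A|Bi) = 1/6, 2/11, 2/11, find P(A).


P(A) = P(A|B1)P(B1) + P(A|B2)P(B2) + P(A|B3)P(B3)
= 1/6*1/2 + 2/11*3/10 + 2/11*1/5
= 1/12 + 3/55 + 2/55 = 23/132

23/132


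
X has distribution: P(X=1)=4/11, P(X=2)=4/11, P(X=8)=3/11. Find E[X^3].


E[X^3] = sum(g(x)*P(x))
= 1*4/11 + 8*4/11 + 512*3/11
= 1572/11

1572/11


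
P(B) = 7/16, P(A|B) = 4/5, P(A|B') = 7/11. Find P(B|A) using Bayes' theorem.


P(A) = P(A|B)P(B) + P(A|B')P(B') = 4/5*7/16 + 7/11*9/16 = 623/880
P(B|A) = P(A|B)P(B)/P(A) = (7/20)/(623/880) = 44/89

44/89


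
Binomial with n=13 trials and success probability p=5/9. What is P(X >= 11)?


P(X>=11) = P(X=11) + P(X=12) + P(X=13)
= 20312500000/847288609443 + 12695312500/2541865828329 + 1220703125/2541865828329
= 24951171875/847288609443

24951171875/847288609443


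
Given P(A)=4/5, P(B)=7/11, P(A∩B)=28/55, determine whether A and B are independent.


P(A)*P(B) = 4/5*7/11 = 28/55
P(A∩B) = 28/55, which equals P(A)P(B), so independent

Yes, A and B are independent


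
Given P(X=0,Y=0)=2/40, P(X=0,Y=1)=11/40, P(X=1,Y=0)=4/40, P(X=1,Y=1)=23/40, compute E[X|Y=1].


P(Y=1) = 34/40
E[X|Y=1] = (0*11 + 1*23)/34 = 23/34

23/34


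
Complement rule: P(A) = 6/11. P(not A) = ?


P(A') = 1 - P(A) = 1 - 6/11 = 5/11

5/11


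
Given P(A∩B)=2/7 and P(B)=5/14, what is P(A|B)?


P(A|B) = P(A∩B)/P(B) = (8/28)/(10/28) = 8/10 = 4/5

4/5


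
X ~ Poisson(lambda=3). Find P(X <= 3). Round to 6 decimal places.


P(X<=3) = e^(-3)*3^0/0! + e^(-3)*3^1/1! + e^(-3)*3^2/2! + e^(-3)*3^3/3!
≈ 0.0497870684 + 0.1493612051 + 0.2240418077 + 0.2240418077
= 0.6472318889
≈ 0.647232

0.647232


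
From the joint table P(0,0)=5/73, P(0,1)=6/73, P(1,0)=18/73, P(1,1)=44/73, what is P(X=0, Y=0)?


Read from table: P(X=0, Y=0) = 5/73

5/73


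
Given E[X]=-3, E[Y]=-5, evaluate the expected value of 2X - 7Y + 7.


E[2X - 7Y + 7] = 2*E[X] - 7*E[Y] + 7
= (2)*(-3) + (-7)*(-5) + (7)
= -6 + 35 + 7 = 36

36


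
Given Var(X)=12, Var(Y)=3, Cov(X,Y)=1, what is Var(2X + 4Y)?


Var(2X + 4Y) = 2^2*Var(X) + 4^2*Var(Y) + 2*2*4*Cov(X,Y)
= 4*12 + 16*3 + 16*1
= 48 + 48 + 16 = 112

112


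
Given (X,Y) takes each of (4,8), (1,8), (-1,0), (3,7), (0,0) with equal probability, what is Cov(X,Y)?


E[X]=7/5, E[Y]=23/5, E[XY]=61/5
Cov(X,Y) = E[XY] - E[X]E[Y] = 61/5 - 7/5*23/5 = 144/25

144/25


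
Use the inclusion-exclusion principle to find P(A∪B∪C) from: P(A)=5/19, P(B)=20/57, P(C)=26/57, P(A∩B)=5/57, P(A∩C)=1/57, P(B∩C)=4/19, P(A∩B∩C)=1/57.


P(A∪B∪C) = P(A)+P(B)+P(C) - P(AB)-P(AC)-P(BC) + P(ABC)
= 5/19+20/57+26/57 - 5/57-1/57-4/19 + 1/57
= 44/57

44/57


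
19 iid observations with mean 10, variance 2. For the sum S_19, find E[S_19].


E[S_n] = n*E[X_1] = 19*10 = 190

190


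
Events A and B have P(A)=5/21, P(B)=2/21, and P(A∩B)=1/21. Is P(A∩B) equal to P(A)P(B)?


P(A)*P(B) = 5/21*2/21 = 10/441
P(A∩B) = 1/21 != 10/441, so not independent

No, A and B are not independent


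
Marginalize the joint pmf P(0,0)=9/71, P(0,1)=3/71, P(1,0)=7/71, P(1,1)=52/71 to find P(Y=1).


P(Y=1) = P(0,1)+P(1,1) = 3/71 + 52/71 = 55/71

55/71


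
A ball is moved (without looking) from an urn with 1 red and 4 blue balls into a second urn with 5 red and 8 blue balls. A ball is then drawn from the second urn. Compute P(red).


P(transfer red) = 1/5; P(transfer blue) = 4/5
If red transferred: Urn II has 6 red of 14, so P(red|red moved) = 3/7
If blue transferred: Urn II has 5 red of 14, so P(red|blue moved) = 5/14
By total probability: P(red) = 1/5*3/7 + 4/5*5/14 = 13/35

13/35


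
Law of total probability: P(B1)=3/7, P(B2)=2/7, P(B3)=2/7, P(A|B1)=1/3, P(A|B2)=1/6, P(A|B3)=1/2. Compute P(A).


P(A) = P(A|B1)P(B1) + P(A|B2)P(B2) + P(A|B3)P(B3)
= 1/3*3/7 + 1/6*2/7 + 1/2*2/7
= 1/7 + 1/21 + 1/7 = 1/3

1/3


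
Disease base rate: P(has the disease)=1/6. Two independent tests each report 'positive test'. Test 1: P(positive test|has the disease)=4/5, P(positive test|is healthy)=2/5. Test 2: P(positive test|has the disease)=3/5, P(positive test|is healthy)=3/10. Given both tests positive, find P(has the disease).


After test 1: P(+) = 4/5*1/6 + 2/5*5/6 = 7/15
P(B|+) = (2/15)/(7/15) = 2/7
After test 2 (use post1 as new prior): P(+) = 3/5*2/7 + 3/10*5/7 = 27/70
P(B|+,+) = (6/35)/(27/70) = 4/9

4/9


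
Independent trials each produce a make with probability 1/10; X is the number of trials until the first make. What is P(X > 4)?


P(X > 4) = P(first 4 trials all fail) = (1-p)^4 = (9/10)^4 = 6561/10000

6561/10000


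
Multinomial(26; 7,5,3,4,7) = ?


26! = 403291461126605635584000000
Denominator: 7!=5040 * 5!=120 * 3!=6 * 4!=24 * 7!=5040
Coefficient = 403291461126605635584000000 / 438939648000 = 918785675808000

918785675808000


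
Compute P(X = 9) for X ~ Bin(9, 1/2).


P(X=9) = C(9,9) * p^9 * (1-p)^0
= 1 * 1/512 * 1
= 1/512

1/512


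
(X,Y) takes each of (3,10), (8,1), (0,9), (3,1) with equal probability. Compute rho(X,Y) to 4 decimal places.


Cov(X,Y) = -8.1250, Var(X) = 8.2500, Var(Y) = 18.1875
rho = Cov/(sqrt(VarX)*sqrt(VarY)) = -0.6633

-0.6633


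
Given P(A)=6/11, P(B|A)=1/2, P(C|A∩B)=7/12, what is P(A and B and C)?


P(A∩B∩C) = P(A) * P(B|A) * P(C|A∩B)
= 6/11 * 1/2 * 7/12
= 3/11 * 7/12 = 7/44

7/44


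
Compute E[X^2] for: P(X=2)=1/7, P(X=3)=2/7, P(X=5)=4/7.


E[X^2] = sum(x^2 * P(x))
= 4*1/7 + 9*2/7 + 25*4/7
= 122/7

122/7


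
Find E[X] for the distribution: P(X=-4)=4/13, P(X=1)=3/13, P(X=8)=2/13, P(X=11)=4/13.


E[X] = sum(x * P(x))
= -4*4/13 + 1*3/13 + 8*2/13 + 11*4/13
= 47/13

47/13


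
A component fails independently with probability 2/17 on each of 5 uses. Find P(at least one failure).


P(at least one) = 1 - P(none)
P(none) = (1 - 2/17)^5 = (15/17)^5 = 759375/1419857
P(at least one) = 1 - 759375/1419857 = 660482/1419857

660482/1419857


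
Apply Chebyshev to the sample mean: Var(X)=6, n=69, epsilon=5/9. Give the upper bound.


Var(Xbar) = Var(X)/n = 6/69
Chebyshev: P(|Xbar-mu| >= 5/9) <= Var(Xbar)/(5/9)^2 = (2/23)/(25/81) = 162/575

162/575


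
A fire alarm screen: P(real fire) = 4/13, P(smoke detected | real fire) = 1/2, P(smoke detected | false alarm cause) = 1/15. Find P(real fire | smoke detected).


P(A) = P(A|B)P(B) + P(A|B')P(B') = 1/2*4/13 + 1/15*9/13 = 1/5
P(B|A) = P(A|B)P(B)/P(A) = (2/13)/(1/5) = 10/13

10/13


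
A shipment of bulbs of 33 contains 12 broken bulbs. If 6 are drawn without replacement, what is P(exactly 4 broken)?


P(X=4) = C(12,4)*C(21,2) / C(33,6)
= 495*210 / 1107568
= 103950/1107568 = 675/7192

675/7192


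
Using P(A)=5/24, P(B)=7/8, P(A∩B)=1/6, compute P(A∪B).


P(A∪B) = P(A) + P(B) - P(A∩B)
= 5/24 + 7/8 - 1/6 = 11/12

11/12


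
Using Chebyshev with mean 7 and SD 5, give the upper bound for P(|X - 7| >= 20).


k = 20/5 = 4
Chebyshev: P(|X-mu| >= k*sigma) <= 1/k^2 = 1/4^2 = 1/16

1/16


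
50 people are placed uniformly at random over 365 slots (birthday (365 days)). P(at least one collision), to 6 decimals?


P(all different) = prod((365-i)/365 for i=0..49) = 0.029626
P(at least one match) = 1 - 0.029626 = 0.970374

0.970374


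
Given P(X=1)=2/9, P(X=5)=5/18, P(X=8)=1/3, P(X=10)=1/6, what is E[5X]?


E[5X] = sum(g(x)*P(x))
= 5*2/9 + 25*5/18 + 40*1/3 + 50*1/6
= 535/18

535/18


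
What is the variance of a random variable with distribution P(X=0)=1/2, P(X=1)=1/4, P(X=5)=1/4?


E[X] = 3/2, E[X^2] = 13/2
Var(X) = E[X^2] - (E[X])^2 = 13/2 - (3/2)^2 = 17/4

17/4


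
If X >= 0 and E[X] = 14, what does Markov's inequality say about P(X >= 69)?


Markov: P(X >= a) <= E[X]/a
P(X >= 69) <= 14/69

14/69


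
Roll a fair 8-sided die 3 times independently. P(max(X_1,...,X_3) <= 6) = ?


P(max <= 6) = P(all X_i <= 6) = (P(X_1 <= 6))^3
= (6/8)^3 = (3/4)^3 = 27/64

27/64


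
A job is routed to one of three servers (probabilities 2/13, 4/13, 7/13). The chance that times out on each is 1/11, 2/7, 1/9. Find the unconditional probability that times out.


P(A) = P(A|B1)P(B1) + P(A|B2)P(B2) + P(A|B3)P(B3)
= 1/11*2/13 + 2/7*4/13 + 1/9*7/13
= 2/143 + 8/91 + 7/117 = 1457/9009

1457/9009


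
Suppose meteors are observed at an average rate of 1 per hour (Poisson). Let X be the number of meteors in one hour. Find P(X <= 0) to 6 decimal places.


P(X<=0) = e^(-1)*1^0/0!
≈ 0.3678794412
≈ 0.367879

0.367879


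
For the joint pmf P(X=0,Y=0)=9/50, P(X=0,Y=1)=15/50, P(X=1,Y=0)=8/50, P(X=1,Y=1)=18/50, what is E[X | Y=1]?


P(Y=1) = 33/50
E[X|Y=1] = (0*15 + 1*18)/33 = 18/33 = 6/11

6/11


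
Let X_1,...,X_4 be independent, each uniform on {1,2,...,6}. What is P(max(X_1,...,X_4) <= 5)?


P(max <= 5) = P(all X_i <= 5) = (P(X_1 <= 5))^4
= (5/6)^4 = 625/1296

625/1296


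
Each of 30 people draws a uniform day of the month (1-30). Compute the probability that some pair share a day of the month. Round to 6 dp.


P(all different) = prod((30-i)/30 for i=0..29) = 0.000000
P(at least one match) = 1 - 0.000000 = 1.000000

1.000000


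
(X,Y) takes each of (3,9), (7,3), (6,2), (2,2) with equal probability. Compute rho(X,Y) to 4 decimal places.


Cov(X,Y) = -2.0000, Var(X) = 4.2500, Var(Y) = 8.5000
rho = Cov/(sqrt(VarX)*sqrt(VarY)) = -0.3328

-0.3328


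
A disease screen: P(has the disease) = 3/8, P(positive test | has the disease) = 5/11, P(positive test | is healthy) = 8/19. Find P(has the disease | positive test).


P(A) = P(A|B)P(B) + P(A|B')P(B') = 5/11*3/8 + 8/19*5/8 = 725/1672
P(B|A) = P(A|B)P(B)/P(A) = (15/88)/(725/1672) = 57/145

57/145


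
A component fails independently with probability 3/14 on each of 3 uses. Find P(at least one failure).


P(at least one) = 1 - P(none)
P(none) = (1 - 3/14)^3 = (11/14)^3 = 1331/2744
P(at least one) = 1 - 1331/2744 = 1413/2744

1413/2744


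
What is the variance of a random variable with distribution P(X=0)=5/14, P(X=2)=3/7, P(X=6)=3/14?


E[X] = 15/7, E[X^2] = 66/7
Var(X) = E[X^2] - (E[X])^2 = 66/7 - (15/7)^2 = 237/49

237/49


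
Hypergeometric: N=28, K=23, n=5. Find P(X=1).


P(X=1) = C(23,1)*C(5,4) / C(28,5)
= 23*5 / 98280
= 115/98280 = 23/19656

23/19656


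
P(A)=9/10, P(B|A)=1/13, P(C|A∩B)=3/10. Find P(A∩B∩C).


P(A∩B∩C) = P(A) * P(B|A) * P(C|A∩B)
= 9/10 * 1/13 * 3/10
= 9/130 * 3/10 = 27/1300

27/1300


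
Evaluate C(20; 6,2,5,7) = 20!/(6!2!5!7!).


20! = 2432902008176640000
Denominator: 6!=720 * 2!=2 * 5!=120 * 7!=5040
Coefficient = 2432902008176640000 / 870912000 = 2793510720

2793510720


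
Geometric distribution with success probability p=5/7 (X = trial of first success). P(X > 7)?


P(X > 7) = P(first 7 trials all fail) = (1-p)^7 = (2/7)^7 = 128/823543

128/823543


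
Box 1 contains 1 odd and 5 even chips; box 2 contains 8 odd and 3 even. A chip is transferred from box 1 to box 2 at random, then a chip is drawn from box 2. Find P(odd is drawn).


P(transfer odd) = 1/6; P(transfer even) = 5/6
If odd transferred: Urn II has 9 odd of 12, so P(odd|odd moved) = 3/4
If even transferred: Urn II has 8 odd of 12, so P(odd|even moved) = 2/3
By total probability: P(odd) = 1/6*3/4 + 5/6*2/3 = 49/72

49/72
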